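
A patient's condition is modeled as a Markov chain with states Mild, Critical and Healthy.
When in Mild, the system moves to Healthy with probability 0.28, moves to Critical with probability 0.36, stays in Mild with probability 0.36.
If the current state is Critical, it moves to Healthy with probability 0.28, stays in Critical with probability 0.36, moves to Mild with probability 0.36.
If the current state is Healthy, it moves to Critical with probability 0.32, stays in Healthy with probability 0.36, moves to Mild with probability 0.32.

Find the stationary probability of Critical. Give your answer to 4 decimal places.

0.3478

Let the stationary distribution be π with π = πP and π_1 + π_2 + π_3 = 1.
π_1 = 0.36·π_1 + 0.36·π_2 + 0.32·π_3
π_2 = 0.36·π_1 + 0.36·π_2 + 0.32·π_3
Solving with the normalization constraint gives π = (0.3478, 0.3478, 0.3043).
So the stationary probability of Critical is 0.3478.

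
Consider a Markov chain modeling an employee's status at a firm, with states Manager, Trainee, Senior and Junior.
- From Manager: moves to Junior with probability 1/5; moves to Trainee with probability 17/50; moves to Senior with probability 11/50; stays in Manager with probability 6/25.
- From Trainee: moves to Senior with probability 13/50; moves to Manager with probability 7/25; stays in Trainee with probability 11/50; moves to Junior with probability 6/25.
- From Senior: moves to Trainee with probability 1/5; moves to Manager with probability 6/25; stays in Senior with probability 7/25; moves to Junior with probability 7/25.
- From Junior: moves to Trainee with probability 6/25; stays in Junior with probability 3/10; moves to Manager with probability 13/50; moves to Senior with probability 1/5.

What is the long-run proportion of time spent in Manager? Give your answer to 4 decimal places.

Let the stationary distribution be π with π = πP and π_1 + π_2 + π_3 + π_4 = 1.
π_1 = 0.24·π_1 + 0.28·π_2 + 0.24·π_3 + 0.26·π_4
π_2 = 0.34·π_1 + 0.22·π_2 + 0.2·π_3 + 0.24·π_4
π_3 = 0.22·π_1 + 0.26·π_2 + 0.28·π_3 + 0.2·π_4
Solving with the normalization constraint gives π = (0.2551, 0.2509, 0.2393, 0.2546).
So the stationary probability of Manager is 0.2551.

0.2551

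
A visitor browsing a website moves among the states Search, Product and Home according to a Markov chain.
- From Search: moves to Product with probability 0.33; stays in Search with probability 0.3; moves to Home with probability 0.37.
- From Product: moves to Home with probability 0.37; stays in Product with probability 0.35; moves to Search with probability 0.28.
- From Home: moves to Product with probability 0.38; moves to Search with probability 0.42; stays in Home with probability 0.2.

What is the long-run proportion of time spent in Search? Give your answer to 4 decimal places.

Let the stationary distribution be π with π = πP and π_1 + π_2 + π_3 = 1.
π_1 = 0.3·π_1 + 0.28·π_2 + 0.42·π_3
π_2 = 0.33·π_1 + 0.35·π_2 + 0.38·π_3
Solving with the normalization constraint gives π = (0.3309, 0.3529, 0.3162).
So the stationary probability of Search is 0.3309.

0.3309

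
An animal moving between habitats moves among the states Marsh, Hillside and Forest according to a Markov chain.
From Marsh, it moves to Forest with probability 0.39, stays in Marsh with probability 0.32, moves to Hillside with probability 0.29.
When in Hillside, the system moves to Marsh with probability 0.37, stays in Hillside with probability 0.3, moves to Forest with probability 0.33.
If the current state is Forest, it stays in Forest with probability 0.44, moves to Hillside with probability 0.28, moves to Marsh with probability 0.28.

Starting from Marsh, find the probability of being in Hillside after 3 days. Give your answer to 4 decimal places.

0.2890

Propagate the distribution vector 3 days from Marsh.
After 0 days: (1.0000, 0.0000, 0.0000)
After 1 day: (0.3200, 0.2900, 0.3900)
After 2 days: (0.3189, 0.2890, 0.3921)
After 3 days: (0.3188, 0.2890, 0.3923)
P(in Hillside after 3 days) = 0.2890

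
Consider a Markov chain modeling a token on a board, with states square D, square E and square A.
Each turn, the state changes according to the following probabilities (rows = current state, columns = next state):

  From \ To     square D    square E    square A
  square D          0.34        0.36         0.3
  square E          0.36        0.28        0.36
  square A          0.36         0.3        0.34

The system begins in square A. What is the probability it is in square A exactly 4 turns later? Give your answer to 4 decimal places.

0.3322

Propagate the distribution vector 4 turns from square A.
After 0 turns: (0.0000, 0.0000, 1.0000)
After 1 turn: (0.3600, 0.3000, 0.3400)
After 2 turns: (0.3528, 0.3156, 0.3316)
After 3 turns: (0.3529, 0.3149, 0.3322)
After 4 turns: (0.3529, 0.3149, 0.3322)
P(in square A after 4 turns) = 0.3322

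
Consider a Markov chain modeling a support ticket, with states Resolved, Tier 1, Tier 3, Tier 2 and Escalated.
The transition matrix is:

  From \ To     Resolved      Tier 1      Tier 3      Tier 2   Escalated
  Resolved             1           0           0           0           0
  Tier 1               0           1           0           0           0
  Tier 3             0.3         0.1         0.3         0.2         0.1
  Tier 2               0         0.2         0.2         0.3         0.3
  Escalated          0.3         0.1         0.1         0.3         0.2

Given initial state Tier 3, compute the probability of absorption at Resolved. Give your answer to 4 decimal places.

0.6475

Let h(s) be the probability of absorption at Resolved starting from transient state s. Then h(Resolved) = 1 and h(Tier 1) = 0. By first-step analysis:
h(Tier 3) = 0.3·1 + 0.1·0 + 0.3·h(Tier 3) + 0.2·h(Tier 2) + 0.1·h(Escalated)
h(Tier 2) = 0.2·0 + 0.2·h(Tier 3) + 0.3·h(Tier 2) + 0.3·h(Escalated)
h(Escalated) = 0.3·1 + 0.1·0 + 0.1·h(Tier 3) + 0.3·h(Tier 2) + 0.2·h(Escalated)
Solving: h(Tier 3) = 0.6475, h(Tier 2) = 0.4532, h(Escalated) = 0.6259.
Starting from Tier 3, the probability is 0.6475.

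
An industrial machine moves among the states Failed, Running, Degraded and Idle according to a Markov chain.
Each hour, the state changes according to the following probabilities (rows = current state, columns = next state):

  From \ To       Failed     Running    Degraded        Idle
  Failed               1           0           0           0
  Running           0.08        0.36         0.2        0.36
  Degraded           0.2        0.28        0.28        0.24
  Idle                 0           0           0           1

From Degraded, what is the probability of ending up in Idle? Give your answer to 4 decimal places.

0.6285

Let h(s) be the probability of absorption at Idle starting from transient state s. Then h(Idle) = 1 and h(Failed) = 0. By first-step analysis:
h(Running) = 0.08·0 + 0.36·h(Running) + 0.2·h(Degraded) + 0.36·1
h(Degraded) = 0.2·0 + 0.28·h(Running) + 0.28·h(Degraded) + 0.24·1
Solving: h(Running) = 0.7589, h(Degraded) = 0.6285.
Starting from Degraded, the probability is 0.6285.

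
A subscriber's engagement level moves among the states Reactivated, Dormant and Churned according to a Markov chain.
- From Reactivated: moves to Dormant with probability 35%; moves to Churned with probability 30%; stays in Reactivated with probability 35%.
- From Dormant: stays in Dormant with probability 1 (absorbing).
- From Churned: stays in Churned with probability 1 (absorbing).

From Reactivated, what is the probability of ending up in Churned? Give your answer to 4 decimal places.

0.4615

Let h(s) be the probability of absorption at Churned starting from transient state s. Then h(Churned) = 1 and h(Dormant) = 0. By first-step analysis:
h(Reactivated) = 0.35·h(Reactivated) + 0.35·0 + 0.3·1
Solving: h(Reactivated) = 0.4615.
Starting from Reactivated, the probability is 0.4615.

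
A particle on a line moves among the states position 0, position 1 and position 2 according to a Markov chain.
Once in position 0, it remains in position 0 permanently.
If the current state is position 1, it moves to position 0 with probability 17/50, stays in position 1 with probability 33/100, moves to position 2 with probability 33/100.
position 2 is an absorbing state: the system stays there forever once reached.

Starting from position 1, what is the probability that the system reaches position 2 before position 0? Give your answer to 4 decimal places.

0.4925

Let h(s) be the probability of absorption at position 2 starting from transient state s. Then h(position 2) = 1 and h(position 0) = 0. By first-step analysis:
h(position 1) = 0.34·0 + 0.33·h(position 1) + 0.33·1
Solving: h(position 1) = 0.4925.
Starting from position 1, the probability is 0.4925.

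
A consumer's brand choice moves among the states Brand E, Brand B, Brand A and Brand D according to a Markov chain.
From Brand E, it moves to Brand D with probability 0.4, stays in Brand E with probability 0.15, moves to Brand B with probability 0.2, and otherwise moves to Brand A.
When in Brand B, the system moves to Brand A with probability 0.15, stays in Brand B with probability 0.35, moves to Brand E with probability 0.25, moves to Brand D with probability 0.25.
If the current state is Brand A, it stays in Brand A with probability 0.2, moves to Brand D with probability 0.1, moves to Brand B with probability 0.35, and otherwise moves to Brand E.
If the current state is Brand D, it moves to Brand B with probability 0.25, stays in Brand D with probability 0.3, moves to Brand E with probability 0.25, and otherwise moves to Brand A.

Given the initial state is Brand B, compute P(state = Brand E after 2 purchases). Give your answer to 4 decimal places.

Propagate the distribution vector 2 purchases from Brand B.
After 0 purchases: (0.0000, 1.0000, 0.0000, 0.0000)
After 1 purchase: (0.2500, 0.3500, 0.1500, 0.2500)
After 2 purchases: (0.2400, 0.2875, 0.1950, 0.2775)
P(in Brand E after 2 purchases) = 0.2400

0.2400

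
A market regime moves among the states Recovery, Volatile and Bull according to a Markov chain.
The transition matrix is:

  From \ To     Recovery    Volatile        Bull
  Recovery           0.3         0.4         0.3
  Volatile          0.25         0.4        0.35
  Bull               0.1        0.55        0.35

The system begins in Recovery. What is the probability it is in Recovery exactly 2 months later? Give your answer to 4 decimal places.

Sum over the intermediate state after 1 month:
P = P(Recovery→Recovery)·P(Recovery→Recovery) + P(Recovery→Volatile)·P(Volatile→Recovery) + P(Recovery→Bull)·P(Bull→Recovery)
  = 0.3×0.3 + 0.4×0.25 + 0.3×0.1
  = 0.0900 + 0.1000 + 0.0300 = 0.2200

0.2200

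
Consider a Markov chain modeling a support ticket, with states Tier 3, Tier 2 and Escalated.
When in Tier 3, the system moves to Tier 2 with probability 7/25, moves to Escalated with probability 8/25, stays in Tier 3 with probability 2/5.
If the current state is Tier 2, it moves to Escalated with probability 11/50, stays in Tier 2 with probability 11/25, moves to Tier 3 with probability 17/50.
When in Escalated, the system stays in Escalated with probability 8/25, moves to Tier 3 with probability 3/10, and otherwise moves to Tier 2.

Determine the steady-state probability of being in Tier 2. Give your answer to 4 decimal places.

0.3671

Let the stationary distribution be π with π = πP and π_1 + π_2 + π_3 = 1.
π_1 = 0.4·π_1 + 0.34·π_2 + 0.3·π_3
π_2 = 0.28·π_1 + 0.44·π_2 + 0.38·π_3
Solving with the normalization constraint gives π = (0.3496, 0.3671, 0.2833).
So the stationary probability of Tier 2 is 0.3671.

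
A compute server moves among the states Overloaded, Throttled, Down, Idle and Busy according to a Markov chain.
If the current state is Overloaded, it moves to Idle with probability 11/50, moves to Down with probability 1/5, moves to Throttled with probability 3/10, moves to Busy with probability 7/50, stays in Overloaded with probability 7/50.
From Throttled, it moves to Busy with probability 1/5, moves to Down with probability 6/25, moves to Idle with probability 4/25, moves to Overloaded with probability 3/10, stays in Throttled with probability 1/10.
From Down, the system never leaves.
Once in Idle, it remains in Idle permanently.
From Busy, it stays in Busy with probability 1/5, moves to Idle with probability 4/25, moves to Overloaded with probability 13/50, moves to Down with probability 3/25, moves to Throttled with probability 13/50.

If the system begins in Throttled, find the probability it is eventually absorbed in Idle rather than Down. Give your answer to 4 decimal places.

0.4574

Let h(s) be the probability of absorption at Idle starting from transient state s. Then h(Idle) = 1 and h(Down) = 0. By first-step analysis:
h(Overloaded) = 0.14·h(Overloaded) + 0.3·h(Throttled) + 0.2·0 + 0.22·1 + 0.14·h(Busy)
h(Throttled) = 0.3·h(Overloaded) + 0.1·h(Throttled) + 0.24·0 + 0.16·1 + 0.2·h(Busy)
h(Busy) = 0.26·h(Overloaded) + 0.26·h(Throttled) + 0.12·0 + 0.16·1 + 0.2·h(Busy)
Solving: h(Overloaded) = 0.4985, h(Throttled) = 0.4574, h(Busy) = 0.5107.
Starting from Throttled, the probability is 0.4574.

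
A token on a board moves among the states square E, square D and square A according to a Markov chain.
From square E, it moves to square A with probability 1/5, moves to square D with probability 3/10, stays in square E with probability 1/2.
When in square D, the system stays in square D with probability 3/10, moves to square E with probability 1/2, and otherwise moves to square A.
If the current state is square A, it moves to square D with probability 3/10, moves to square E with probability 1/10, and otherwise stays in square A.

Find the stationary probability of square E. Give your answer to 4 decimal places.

0.3667

Let the stationary distribution be π with π = πP and π_1 + π_2 + π_3 = 1.
π_1 = 0.5·π_1 + 0.5·π_2 + 0.1·π_3
π_2 = 0.3·π_1 + 0.3·π_2 + 0.3·π_3
Solving with the normalization constraint gives π = (0.3667, 0.3000, 0.3333).
So the stationary probability of square E is 0.3667.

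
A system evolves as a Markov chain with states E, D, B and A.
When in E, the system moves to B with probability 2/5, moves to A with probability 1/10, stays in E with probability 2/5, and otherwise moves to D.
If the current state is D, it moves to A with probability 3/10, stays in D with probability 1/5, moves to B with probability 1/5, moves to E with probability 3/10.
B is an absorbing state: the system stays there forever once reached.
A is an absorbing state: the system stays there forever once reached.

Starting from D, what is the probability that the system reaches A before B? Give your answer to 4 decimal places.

0.4667

Let h(s) be the probability of absorption at A starting from transient state s. Then h(A) = 1 and h(B) = 0. By first-step analysis:
h(E) = 0.4·h(E) + 0.1·h(D) + 0.4·0 + 0.1·1
h(D) = 0.3·h(E) + 0.2·h(D) + 0.2·0 + 0.3·1
Solving: h(E) = 0.2444, h(D) = 0.4667.
Starting from D, the probability is 0.4667.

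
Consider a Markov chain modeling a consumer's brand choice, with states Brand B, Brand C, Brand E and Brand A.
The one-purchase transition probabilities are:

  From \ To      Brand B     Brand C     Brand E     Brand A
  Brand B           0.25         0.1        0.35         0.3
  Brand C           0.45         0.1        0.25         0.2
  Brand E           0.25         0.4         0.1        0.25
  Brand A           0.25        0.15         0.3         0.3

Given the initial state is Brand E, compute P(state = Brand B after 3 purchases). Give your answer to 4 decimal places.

0.2785

Propagate the distribution vector 3 purchases from Brand E.
After 0 purchases: (0.0000, 0.0000, 1.0000, 0.0000)
After 1 purchase: (0.2500, 0.4000, 0.1000, 0.2500)
After 2 purchases: (0.3300, 0.1425, 0.2725, 0.2550)
After 3 purchases: (0.2785, 0.1945, 0.2549, 0.2721)
P(in Brand B after 3 purchases) = 0.2785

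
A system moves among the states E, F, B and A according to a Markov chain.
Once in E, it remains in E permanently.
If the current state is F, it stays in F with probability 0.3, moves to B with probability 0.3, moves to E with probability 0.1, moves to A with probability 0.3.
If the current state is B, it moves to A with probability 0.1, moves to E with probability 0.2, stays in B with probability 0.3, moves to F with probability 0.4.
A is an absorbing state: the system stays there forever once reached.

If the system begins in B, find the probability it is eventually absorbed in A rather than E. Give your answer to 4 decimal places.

Let h(s) be the probability of absorption at A starting from transient state s. Then h(A) = 1 and h(E) = 0. By first-step analysis:
h(F) = 0.1·0 + 0.3·h(F) + 0.3·h(B) + 0.3·1
h(B) = 0.2·0 + 0.4·h(F) + 0.3·h(B) + 0.1·1
Solving: h(F) = 0.6486, h(B) = 0.5135.
Starting from B, the probability is 0.5135.

0.5135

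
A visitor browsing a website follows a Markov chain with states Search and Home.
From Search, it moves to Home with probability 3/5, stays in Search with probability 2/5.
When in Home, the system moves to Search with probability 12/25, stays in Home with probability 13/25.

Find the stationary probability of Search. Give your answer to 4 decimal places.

Let the stationary distribution be π with π = πP and π_1 + π_2 = 1.
π_1 = 0.4·π_1 + 0.48·π_2
Solving with the normalization constraint gives π = (0.4444, 0.5556).
So the stationary probability of Search is 0.4444.

0.4444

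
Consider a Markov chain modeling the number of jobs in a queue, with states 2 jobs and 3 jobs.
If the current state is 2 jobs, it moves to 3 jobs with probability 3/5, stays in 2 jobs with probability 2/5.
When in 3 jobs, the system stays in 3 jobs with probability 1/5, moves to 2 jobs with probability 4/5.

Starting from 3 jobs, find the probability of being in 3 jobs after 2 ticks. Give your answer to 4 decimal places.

Sum over the intermediate state after 1 tick:
P = P(3 jobs→2 jobs)·P(2 jobs→3 jobs) + P(3 jobs→3 jobs)·P(3 jobs→3 jobs)
  = 0.8×0.6 + 0.2×0.2
  = 0.4800 + 0.0400 = 0.5200

0.5200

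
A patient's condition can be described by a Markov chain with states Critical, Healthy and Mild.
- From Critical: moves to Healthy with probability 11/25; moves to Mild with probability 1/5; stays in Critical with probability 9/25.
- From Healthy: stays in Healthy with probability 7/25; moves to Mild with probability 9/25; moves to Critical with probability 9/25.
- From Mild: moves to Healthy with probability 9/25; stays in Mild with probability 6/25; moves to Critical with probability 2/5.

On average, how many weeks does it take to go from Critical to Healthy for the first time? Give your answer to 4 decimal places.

Let t(s) be the expected number of weeks to first reach Healthy from state s, with t(Healthy) = 0. Conditioning on the first week:
t(Critical) = 1 + 0.36·t(Critical) + 0.2·t(Mild)
t(Mild) = 1 + 0.4·t(Critical) + 0.24·t(Mild)
Solving: t(Critical) = 2.3622, t(Mild) = 2.5591.
Expected weeks from Critical to Healthy: 2.3622.

2.3622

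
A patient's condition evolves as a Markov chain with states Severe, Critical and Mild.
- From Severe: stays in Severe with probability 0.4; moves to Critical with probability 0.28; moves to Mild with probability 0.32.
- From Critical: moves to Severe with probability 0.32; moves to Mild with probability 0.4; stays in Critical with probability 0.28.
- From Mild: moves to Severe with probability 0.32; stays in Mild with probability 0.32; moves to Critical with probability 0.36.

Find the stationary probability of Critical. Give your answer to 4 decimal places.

0.3076

Let the stationary distribution be π with π = πP and π_1 + π_2 + π_3 = 1.
π_1 = 0.4·π_1 + 0.32·π_2 + 0.32·π_3
π_2 = 0.28·π_1 + 0.28·π_2 + 0.36·π_3
Solving with the normalization constraint gives π = (0.3478, 0.3076, 0.3446).
So the stationary probability of Critical is 0.3076.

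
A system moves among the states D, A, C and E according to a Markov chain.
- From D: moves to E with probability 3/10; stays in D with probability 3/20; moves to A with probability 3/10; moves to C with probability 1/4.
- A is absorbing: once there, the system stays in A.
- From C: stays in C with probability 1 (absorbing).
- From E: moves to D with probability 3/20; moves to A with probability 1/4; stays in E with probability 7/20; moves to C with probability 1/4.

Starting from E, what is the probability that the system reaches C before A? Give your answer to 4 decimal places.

0.4926

Let h(s) be the probability of absorption at C starting from transient state s. Then h(C) = 1 and h(A) = 0. By first-step analysis:
h(D) = 0.15·h(D) + 0.3·0 + 0.25·1 + 0.3·h(E)
h(E) = 0.15·h(D) + 0.25·0 + 0.25·1 + 0.35·h(E)
Solving: h(D) = 0.4680, h(E) = 0.4926.
Starting from E, the probability is 0.4926.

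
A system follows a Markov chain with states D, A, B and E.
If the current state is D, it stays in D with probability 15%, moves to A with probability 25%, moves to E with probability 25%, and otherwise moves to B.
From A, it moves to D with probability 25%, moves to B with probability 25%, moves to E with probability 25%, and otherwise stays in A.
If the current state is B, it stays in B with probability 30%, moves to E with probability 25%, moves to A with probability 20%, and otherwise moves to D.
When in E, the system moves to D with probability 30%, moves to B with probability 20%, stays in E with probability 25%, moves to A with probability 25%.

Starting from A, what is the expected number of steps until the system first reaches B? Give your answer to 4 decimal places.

3.8261

Let t(s) be the expected number of steps to first reach B from state s, with t(B) = 0. Conditioning on the first step:
t(D) = 1 + 0.15·t(D) + 0.25·t(A) + 0.25·t(E)
t(A) = 1 + 0.25·t(D) + 0.25·t(A) + 0.25·t(E)
t(E) = 1 + 0.3·t(D) + 0.25·t(A) + 0.25·t(E)
Solving: t(D) = 3.4783, t(A) = 3.8261, t(E) = 4.0000.
Expected steps from A to B: 3.8261.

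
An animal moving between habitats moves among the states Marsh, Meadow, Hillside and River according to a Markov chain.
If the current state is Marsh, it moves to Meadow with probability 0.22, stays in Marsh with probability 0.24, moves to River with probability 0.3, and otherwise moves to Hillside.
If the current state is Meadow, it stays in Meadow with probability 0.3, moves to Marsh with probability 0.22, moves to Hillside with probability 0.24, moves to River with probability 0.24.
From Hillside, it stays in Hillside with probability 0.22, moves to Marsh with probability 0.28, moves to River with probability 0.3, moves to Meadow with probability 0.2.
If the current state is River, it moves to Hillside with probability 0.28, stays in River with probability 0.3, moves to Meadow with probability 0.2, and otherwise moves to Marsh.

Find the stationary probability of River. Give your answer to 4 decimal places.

0.2863

Let the stationary distribution be π with π = πP and π_1 + π_2 + π_3 + π_4 = 1.
π_1 = 0.24·π_1 + 0.22·π_2 + 0.28·π_3 + 0.22·π_4
π_2 = 0.22·π_1 + 0.3·π_2 + 0.2·π_3 + 0.2·π_4
π_3 = 0.24·π_1 + 0.24·π_2 + 0.22·π_3 + 0.28·π_4
Solving with the normalization constraint gives π = (0.2396, 0.2275, 0.2465, 0.2863).
So the stationary probability of River is 0.2863.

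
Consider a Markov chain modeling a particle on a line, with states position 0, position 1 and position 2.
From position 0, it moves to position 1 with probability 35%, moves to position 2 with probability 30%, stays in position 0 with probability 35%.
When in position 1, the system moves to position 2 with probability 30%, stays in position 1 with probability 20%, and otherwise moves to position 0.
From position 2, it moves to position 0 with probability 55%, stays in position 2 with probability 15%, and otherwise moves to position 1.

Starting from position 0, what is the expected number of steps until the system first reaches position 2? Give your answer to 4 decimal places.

3.3333

Let t(s) be the expected number of steps to first reach position 2 from state s, with t(position 2) = 0. Conditioning on the first step:
t(position 0) = 1 + 0.35·t(position 0) + 0.35·t(position 1)
t(position 1) = 1 + 0.5·t(position 0) + 0.2·t(position 1)
Solving: t(position 0) = 3.3333, t(position 1) = 3.3333.
Expected steps from position 0 to position 2: 3.3333.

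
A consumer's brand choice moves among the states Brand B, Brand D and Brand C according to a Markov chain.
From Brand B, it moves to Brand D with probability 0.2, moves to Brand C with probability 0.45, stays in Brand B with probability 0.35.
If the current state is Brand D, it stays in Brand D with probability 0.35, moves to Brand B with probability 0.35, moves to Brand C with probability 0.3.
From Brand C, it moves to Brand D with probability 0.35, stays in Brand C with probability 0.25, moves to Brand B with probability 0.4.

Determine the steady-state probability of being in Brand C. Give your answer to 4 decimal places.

Let the stationary distribution be π with π = πP and π_1 + π_2 + π_3 = 1.
π_1 = 0.35·π_1 + 0.35·π_2 + 0.4·π_3
π_2 = 0.2·π_1 + 0.35·π_2 + 0.35·π_3
Solving with the normalization constraint gives π = (0.3669, 0.2950, 0.3381).
So the stationary probability of Brand C is 0.3381.

0.3381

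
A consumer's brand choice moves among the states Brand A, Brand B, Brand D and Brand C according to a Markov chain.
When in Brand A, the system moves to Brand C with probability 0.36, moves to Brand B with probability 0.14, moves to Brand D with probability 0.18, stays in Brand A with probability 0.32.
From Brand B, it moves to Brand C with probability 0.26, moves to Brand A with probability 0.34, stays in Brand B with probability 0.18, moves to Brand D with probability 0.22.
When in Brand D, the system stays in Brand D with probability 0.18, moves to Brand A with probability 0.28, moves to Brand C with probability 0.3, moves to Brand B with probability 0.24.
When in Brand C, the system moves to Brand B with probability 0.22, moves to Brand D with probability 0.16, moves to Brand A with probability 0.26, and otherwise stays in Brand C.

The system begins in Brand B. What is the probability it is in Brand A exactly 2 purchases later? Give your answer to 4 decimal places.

Propagate the distribution vector 2 purchases from Brand B.
After 0 purchases: (0.0000, 1.0000, 0.0000, 0.0000)
After 1 purchase: (0.3400, 0.1800, 0.2200, 0.2600)
After 2 purchases: (0.2992, 0.1900, 0.1820, 0.3288)
P(in Brand A after 2 purchases) = 0.2992

0.2992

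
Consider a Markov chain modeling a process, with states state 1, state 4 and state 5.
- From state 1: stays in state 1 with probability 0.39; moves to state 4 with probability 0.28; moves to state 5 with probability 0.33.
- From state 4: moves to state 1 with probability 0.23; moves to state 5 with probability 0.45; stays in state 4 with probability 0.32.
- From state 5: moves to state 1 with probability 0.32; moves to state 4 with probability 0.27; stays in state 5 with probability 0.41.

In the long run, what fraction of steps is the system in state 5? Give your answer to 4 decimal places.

Let the stationary distribution be π with π = πP and π_1 + π_2 + π_3 = 1.
π_1 = 0.39·π_1 + 0.23·π_2 + 0.32·π_3
π_2 = 0.28·π_1 + 0.32·π_2 + 0.27·π_3
Solving with the normalization constraint gives π = (0.3163, 0.2875, 0.3962).
So the stationary probability of state 5 is 0.3962.

0.3962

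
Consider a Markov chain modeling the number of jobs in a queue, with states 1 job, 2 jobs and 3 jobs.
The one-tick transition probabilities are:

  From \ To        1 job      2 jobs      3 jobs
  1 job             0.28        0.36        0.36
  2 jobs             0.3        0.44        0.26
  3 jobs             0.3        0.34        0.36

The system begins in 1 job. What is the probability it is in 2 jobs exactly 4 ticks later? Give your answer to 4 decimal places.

Propagate the distribution vector 4 ticks from 1 job.
After 0 ticks: (1.0000, 0.0000, 0.0000)
After 1 tick: (0.2800, 0.3600, 0.3600)
After 2 ticks: (0.2944, 0.3816, 0.3240)
After 3 ticks: (0.2941, 0.3840, 0.3218)
After 4 ticks: (0.2941, 0.3843, 0.3216)
P(in 2 jobs after 4 ticks) = 0.3843

0.3843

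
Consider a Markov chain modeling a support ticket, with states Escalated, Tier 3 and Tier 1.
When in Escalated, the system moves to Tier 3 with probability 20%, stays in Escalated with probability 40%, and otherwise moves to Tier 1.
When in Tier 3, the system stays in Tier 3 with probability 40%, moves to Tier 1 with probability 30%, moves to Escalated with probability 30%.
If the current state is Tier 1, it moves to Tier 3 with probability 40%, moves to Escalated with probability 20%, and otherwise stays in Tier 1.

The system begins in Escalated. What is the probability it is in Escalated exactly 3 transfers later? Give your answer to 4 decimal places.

0.2920

Propagate the distribution vector 3 transfers from Escalated.
After 0 transfers: (1.0000, 0.0000, 0.0000)
After 1 transfer: (0.4000, 0.2000, 0.4000)
After 2 transfers: (0.3000, 0.3200, 0.3800)
After 3 transfers: (0.2920, 0.3400, 0.3680)
P(in Escalated after 3 transfers) = 0.2920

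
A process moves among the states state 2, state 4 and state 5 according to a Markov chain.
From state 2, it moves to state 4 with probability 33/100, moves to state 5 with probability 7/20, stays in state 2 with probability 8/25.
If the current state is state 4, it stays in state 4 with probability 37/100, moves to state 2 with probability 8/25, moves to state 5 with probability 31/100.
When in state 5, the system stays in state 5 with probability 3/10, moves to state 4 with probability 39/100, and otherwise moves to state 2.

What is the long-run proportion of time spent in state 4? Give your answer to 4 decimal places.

Let the stationary distribution be π with π = πP and π_1 + π_2 + π_3 = 1.
π_1 = 0.32·π_1 + 0.32·π_2 + 0.31·π_3
π_2 = 0.33·π_1 + 0.37·π_2 + 0.39·π_3
Solving with the normalization constraint gives π = (0.3168, 0.3637, 0.3195).
So the stationary probability of state 4 is 0.3637.

0.3637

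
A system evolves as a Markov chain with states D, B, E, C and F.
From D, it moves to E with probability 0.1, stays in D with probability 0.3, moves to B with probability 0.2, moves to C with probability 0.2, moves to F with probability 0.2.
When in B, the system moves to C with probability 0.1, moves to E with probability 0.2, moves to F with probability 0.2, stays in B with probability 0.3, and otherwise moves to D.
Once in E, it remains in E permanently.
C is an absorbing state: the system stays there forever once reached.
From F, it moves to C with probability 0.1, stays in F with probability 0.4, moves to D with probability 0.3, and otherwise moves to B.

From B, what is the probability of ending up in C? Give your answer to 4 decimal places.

Let h(s) be the probability of absorption at C starting from transient state s. Then h(C) = 1 and h(E) = 0. By first-step analysis:
h(D) = 0.3·h(D) + 0.2·h(B) + 0.1·0 + 0.2·1 + 0.2·h(F)
h(B) = 0.2·h(D) + 0.3·h(B) + 0.2·0 + 0.1·1 + 0.2·h(F)
h(F) = 0.3·h(D) + 0.2·h(B) + 0.1·1 + 0.4·h(F)
Solving: h(D) = 0.6111, h(B) = 0.5000, h(F) = 0.6389.
Starting from B, the probability is 0.5000.

0.5000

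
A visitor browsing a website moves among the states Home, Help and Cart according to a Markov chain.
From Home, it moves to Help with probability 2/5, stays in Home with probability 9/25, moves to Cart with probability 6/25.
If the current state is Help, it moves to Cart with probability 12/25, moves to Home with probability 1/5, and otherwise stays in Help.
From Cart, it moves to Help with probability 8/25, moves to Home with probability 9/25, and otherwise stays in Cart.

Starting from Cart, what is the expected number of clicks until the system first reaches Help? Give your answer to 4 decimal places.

Let t(s) be the expected number of clicks to first reach Help from state s, with t(Help) = 0. Conditioning on the first click:
t(Home) = 1 + 0.36·t(Home) + 0.24·t(Cart)
t(Cart) = 1 + 0.36·t(Home) + 0.32·t(Cart)
Solving: t(Home) = 2.6376, t(Cart) = 2.8670.
Expected clicks from Cart to Help: 2.8670.

2.8670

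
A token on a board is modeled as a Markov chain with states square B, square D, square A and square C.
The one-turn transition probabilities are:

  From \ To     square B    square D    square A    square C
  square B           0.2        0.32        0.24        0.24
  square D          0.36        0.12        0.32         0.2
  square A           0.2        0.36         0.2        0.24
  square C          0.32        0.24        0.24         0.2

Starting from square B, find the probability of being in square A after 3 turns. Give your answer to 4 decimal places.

0.2495

Propagate the distribution vector 3 turns from square B.
After 0 turns: (1.0000, 0.0000, 0.0000, 0.0000)
After 1 turn: (0.2000, 0.3200, 0.2400, 0.2400)
After 2 turns: (0.2800, 0.2464, 0.2560, 0.2176)
After 3 turns: (0.2655, 0.2636, 0.2495, 0.2214)
P(in square A after 3 turns) = 0.2495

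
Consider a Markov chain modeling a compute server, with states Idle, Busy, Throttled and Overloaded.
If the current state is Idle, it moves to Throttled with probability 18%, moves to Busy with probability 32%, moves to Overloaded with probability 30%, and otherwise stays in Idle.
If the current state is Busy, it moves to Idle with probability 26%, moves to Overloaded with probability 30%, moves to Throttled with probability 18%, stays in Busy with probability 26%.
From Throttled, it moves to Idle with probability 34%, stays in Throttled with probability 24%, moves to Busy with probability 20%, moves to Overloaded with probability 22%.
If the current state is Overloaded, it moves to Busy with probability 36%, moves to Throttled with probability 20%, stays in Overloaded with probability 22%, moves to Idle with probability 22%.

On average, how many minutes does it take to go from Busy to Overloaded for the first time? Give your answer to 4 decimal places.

3.5127

Let t(s) be the expected number of minutes to first reach Overloaded from state s, with t(Overloaded) = 0. Conditioning on the first minute:
t(Idle) = 1 + 0.2·t(Idle) + 0.32·t(Busy) + 0.18·t(Throttled)
t(Busy) = 1 + 0.26·t(Idle) + 0.26·t(Busy) + 0.18·t(Throttled)
t(Throttled) = 1 + 0.34·t(Idle) + 0.2·t(Busy) + 0.24·t(Throttled)
Solving: t(Idle) = 3.5127, t(Busy) = 3.5127, t(Throttled) = 3.8117.
Expected minutes from Busy to Overloaded: 3.5127.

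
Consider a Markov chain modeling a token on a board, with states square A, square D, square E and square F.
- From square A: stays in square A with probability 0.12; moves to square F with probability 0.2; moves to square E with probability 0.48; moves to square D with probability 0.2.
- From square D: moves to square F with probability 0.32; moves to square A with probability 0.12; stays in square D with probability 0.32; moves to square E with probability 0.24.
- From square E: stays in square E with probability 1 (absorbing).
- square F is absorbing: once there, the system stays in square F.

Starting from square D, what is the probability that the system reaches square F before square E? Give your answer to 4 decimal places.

Let h(s) be the probability of absorption at square F starting from transient state s. Then h(square F) = 1 and h(square E) = 0. By first-step analysis:
h(square A) = 0.12·h(square A) + 0.2·h(square D) + 0.48·0 + 0.2·1
h(square D) = 0.12·h(square A) + 0.32·h(square D) + 0.24·0 + 0.32·1
Solving: h(square A) = 0.3482, h(square D) = 0.5320.
Starting from square D, the probability is 0.5320.

0.5320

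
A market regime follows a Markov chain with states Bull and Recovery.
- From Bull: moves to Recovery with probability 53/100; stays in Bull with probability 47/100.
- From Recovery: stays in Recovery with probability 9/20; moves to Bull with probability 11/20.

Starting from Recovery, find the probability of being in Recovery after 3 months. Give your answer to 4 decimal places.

0.4905

Propagate the distribution vector 3 months from Recovery.
After 0 months: (0.0000, 1.0000)
After 1 month: (0.5500, 0.4500)
After 2 months: (0.5060, 0.4940)
After 3 months: (0.5095, 0.4905)
P(in Recovery after 3 months) = 0.4905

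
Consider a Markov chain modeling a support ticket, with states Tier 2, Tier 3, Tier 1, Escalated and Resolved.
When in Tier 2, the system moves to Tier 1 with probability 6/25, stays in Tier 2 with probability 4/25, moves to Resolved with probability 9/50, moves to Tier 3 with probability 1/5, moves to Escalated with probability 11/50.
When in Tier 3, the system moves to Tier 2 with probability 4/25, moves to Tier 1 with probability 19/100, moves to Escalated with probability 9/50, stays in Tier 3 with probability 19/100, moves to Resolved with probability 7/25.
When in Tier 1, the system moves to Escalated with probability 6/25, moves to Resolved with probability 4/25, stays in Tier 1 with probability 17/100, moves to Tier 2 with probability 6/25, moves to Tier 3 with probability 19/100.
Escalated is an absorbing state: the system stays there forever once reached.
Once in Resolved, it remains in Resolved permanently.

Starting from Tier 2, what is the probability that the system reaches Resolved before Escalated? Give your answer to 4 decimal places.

0.4743

Let h(s) be the probability of absorption at Resolved starting from transient state s. Then h(Resolved) = 1 and h(Escalated) = 0. By first-step analysis:
h(Tier 2) = 0.16·h(Tier 2) + 0.2·h(Tier 3) + 0.24·h(Tier 1) + 0.22·0 + 0.18·1
h(Tier 3) = 0.16·h(Tier 2) + 0.19·h(Tier 3) + 0.19·h(Tier 1) + 0.18·0 + 0.28·1
h(Tier 1) = 0.24·h(Tier 2) + 0.19·h(Tier 3) + 0.17·h(Tier 1) + 0.24·0 + 0.16·1
Solving: h(Tier 2) = 0.4743, h(Tier 3) = 0.5461, h(Tier 1) = 0.4549.
Starting from Tier 2, the probability is 0.4743.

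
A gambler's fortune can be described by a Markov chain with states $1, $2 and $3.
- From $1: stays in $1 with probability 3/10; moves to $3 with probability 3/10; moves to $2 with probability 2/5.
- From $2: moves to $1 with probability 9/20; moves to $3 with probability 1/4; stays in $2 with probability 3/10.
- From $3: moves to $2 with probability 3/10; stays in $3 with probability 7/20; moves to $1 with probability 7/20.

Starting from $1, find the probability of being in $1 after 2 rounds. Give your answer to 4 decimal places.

Sum over the intermediate state after 1 round:
P = P($1→$1)·P($1→$1) + P($1→$2)·P($2→$1) + P($1→$3)·P($3→$1)
  = 0.3×0.3 + 0.4×0.45 + 0.3×0.35
  = 0.0900 + 0.1800 + 0.1050 = 0.3750

0.3750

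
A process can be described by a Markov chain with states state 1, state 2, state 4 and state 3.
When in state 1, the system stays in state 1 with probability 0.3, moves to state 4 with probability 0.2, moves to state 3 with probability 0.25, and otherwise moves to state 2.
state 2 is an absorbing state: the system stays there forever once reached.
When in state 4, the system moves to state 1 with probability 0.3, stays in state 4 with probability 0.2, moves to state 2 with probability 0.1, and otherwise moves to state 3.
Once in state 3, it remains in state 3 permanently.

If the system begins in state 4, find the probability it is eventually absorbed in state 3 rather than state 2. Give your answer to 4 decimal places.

0.7100

Let h(s) be the probability of absorption at state 3 starting from transient state s. Then h(state 3) = 1 and h(state 2) = 0. By first-step analysis:
h(state 1) = 0.3·h(state 1) + 0.25·0 + 0.2·h(state 4) + 0.25·1
h(state 4) = 0.3·h(state 1) + 0.1·0 + 0.2·h(state 4) + 0.4·1
Solving: h(state 1) = 0.5600, h(state 4) = 0.7100.
Starting from state 4, the probability is 0.7100.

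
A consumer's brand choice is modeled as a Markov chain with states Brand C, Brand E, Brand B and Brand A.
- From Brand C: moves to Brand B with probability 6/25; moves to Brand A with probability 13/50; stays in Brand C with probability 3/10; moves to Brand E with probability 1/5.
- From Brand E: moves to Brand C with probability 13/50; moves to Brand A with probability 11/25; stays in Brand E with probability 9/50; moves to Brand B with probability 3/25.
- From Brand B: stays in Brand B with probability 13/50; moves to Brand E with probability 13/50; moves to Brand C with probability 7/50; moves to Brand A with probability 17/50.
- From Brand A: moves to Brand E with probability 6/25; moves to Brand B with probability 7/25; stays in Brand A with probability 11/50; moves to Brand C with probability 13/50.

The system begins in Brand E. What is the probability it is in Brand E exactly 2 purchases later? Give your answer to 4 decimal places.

Propagate the distribution vector 2 purchases from Brand E.
After 0 purchases: (0.0000, 1.0000, 0.0000, 0.0000)
After 1 purchase: (0.2600, 0.1800, 0.1200, 0.4400)
After 2 purchases: (0.2560, 0.2212, 0.2384, 0.2844)
P(in Brand E after 2 purchases) = 0.2212

0.2212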